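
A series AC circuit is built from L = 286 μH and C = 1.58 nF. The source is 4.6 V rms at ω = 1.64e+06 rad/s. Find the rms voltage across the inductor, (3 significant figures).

26.0 V

X_L = ωL = 469 Ω
X_C = 1/(ωC) = 386 Ω
Net reactance X = X_L − X_C = 83.1 Ω
Z = j83.1 Ω
|Z| = √(0² + 83.1²) = 83.1 Ω
I = V/|Z| = 55.3 mA
V_L = I·|Z_L| = 0.0553 × 469 = 26.0 V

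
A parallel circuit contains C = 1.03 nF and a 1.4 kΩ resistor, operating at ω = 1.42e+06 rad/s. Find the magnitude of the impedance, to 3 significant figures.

X_C = 1/(ωC) = 684 Ω
Parallel: admittances add. Y = 1/R + jωC
Y = (0.000714 + j0.00146) S
|Y| = 0.00163 S → |Z| = 1/|Y| = 614 Ω, ∠Z = −∠Y = -64.0°

614 Ω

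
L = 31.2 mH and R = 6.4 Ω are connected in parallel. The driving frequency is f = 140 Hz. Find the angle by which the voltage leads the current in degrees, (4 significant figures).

ω = 2πf = 879.6 rad/s
X_L = ωL = 27.44 Ω
Parallel: admittances add. Y = 1/R + 1/(jωL)
Y = (0.1562 − j0.03644) S
|Y| = 0.1604 S → |Z| = 1/|Y| = 6.233 Ω, ∠Z = −∠Y = 13.13°

13.13°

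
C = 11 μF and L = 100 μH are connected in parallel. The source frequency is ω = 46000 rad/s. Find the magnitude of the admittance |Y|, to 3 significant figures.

289 mS

X_L = ωL = 4.60 Ω
X_C = 1/(ωC) = 1.98 Ω
Parallel: admittances add. Y = 1/(jωL) + jωC
Y = (0 + j0.289) S
|Y| = 0.289 S → |Z| = 1/|Y| = 3.46 Ω, ∠Z = −∠Y = -90.0°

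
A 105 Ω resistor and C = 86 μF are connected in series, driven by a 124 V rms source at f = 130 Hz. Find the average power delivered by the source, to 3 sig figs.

144 W

ω = 2πf = 816.8 rad/s
X_C = 1/(ωC) = 14.2 Ω
Z = 105 − j14.2 Ω
|Z| = √(105² + 14.2²) = 106 Ω
∠Z = arctan(-14.2/105) = -7.72°
I = V/|Z| = 1.17 A
P = VI cos φ = 124 × 1.17 × cos(-7.72°) = 144 W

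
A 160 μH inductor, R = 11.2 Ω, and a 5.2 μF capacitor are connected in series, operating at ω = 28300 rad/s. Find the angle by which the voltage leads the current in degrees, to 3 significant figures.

X_L = ωL = 4.53 Ω
X_C = 1/(ωC) = 6.80 Ω
Net reactance X = X_L − X_C = -2.27 Ω
Z = 11.2 − j2.27 Ω
|Z| = √(11.2² + 2.27²) = 11.4 Ω
∠Z = arctan(-2.27/11.2) = -11.4°

-11.4°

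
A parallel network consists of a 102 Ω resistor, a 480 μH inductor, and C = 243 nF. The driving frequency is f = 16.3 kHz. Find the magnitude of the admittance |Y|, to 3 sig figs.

ω = 2πf = 102400 rad/s
X_L = ωL = 49.2 Ω
X_C = 1/(ωC) = 40.2 Ω
Parallel: admittances add. Y = 1/R + 1/(jωL) + jωC
Y = (0.00980 + j0.00455) S
|Y| = 0.0108 S → |Z| = 1/|Y| = 92.5 Ω, ∠Z = −∠Y = -24.9°

10.8 mS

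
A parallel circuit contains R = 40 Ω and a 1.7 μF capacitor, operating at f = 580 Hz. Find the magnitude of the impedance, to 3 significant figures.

38.8 Ω

ω = 2πf = 3644 rad/s
X_C = 1/(ωC) = 161 Ω
Parallel: admittances add. Y = 1/R + jωC
Y = (0.0250 + j0.00620) S
|Y| = 0.0258 S → |Z| = 1/|Y| = 38.8 Ω, ∠Z = −∠Y = -13.9°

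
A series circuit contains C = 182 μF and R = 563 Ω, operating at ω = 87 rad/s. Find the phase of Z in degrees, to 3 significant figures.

-6.40°

X_C = 1/(ωC) = 63.2 Ω
Z = 563 − j63.2 Ω
|Z| = √(563² + 63.2²) = 567 Ω
∠Z = arctan(-63.2/563) = -6.40°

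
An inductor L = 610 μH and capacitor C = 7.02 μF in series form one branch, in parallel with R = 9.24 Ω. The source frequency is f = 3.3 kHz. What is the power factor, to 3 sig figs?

ω = 2πf = 20730 rad/s
X_L = ωL = 12.6 Ω
X_C = 1/(ωC) = 6.87 Ω
Branch 1: Z₁ = R = 9.24 Ω
Branch 2 (series LC): Z₂ = j(X_L − X_C) = j5.78 Ω
Parallel: Z = Z₁Z₂/(Z₁+Z₂), |Z| = 4.90 Ω, ∠Z = 58.0°
cos φ = cos(58.0°) = 0.530

0.530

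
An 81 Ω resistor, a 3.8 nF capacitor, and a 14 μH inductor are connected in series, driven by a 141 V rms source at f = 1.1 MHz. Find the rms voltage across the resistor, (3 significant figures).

ω = 2πf = 6.912e+06 rad/s
X_L = ωL = 96.8 Ω
X_C = 1/(ωC) = 38.1 Ω
Net reactance X = X_L − X_C = 58.7 Ω
Z = 81.0 + j58.7 Ω
|Z| = √(81.0² + 58.7²) = 100 Ω
I = V/|Z| = 1.41 A
V_R = I·|Z_R| = 1.41 × 81.0 = 114 V

114 V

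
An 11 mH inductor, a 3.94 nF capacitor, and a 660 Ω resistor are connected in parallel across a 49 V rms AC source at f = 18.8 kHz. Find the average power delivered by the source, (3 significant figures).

3.64 W

ω = 2πf = 118100 rad/s
X_L = ωL = 1300 Ω
X_C = 1/(ωC) = 2150 Ω
Parallel: admittances add. Y = 1/R + 1/(jωL) + jωC
Y = (0.00152 − j0.000304) S
|Y| = 0.00155 S → |Z| = 1/|Y| = 647 Ω, ∠Z = −∠Y = 11.4°
I = V/|Z| = 75.7 mA
P = VI cos φ = 49 × 0.0757 × cos(11.4°) = 3.64 W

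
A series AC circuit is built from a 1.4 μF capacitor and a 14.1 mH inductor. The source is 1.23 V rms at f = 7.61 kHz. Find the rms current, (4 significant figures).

1.866 mA

ω = 2πf = 47820 rad/s
X_L = ωL = 674.2 Ω
X_C = 1/(ωC) = 14.94 Ω
Net reactance X = X_L − X_C = 659.3 Ω
Z = j659.3 Ω
|Z| = √(0² + 659.3²) = 659.3 Ω
I = V/|Z| = 1.23/659.3 = 1.866 mA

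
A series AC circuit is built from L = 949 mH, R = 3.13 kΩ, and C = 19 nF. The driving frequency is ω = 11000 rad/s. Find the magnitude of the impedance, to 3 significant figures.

6460 Ω

X_L = ωL = 10400 Ω
X_C = 1/(ωC) = 4780 Ω
Net reactance X = X_L − X_C = 5650 Ω
Z = 3130 + j5650 Ω
|Z| = √(3130² + 5650²) = 6460 Ω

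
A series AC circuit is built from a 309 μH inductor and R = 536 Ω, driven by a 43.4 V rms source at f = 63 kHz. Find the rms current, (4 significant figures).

ω = 2πf = 395800 rad/s
X_L = ωL = 122.3 Ω
Z = 536.0 + j122.3 Ω
|Z| = √(536.0² + 122.3²) = 549.8 Ω
I = V/|Z| = 43.4/549.8 = 78.94 mA

78.94 mA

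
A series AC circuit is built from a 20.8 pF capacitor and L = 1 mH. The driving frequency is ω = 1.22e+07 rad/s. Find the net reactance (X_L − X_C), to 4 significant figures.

8259 Ω

X_L = ωL = 12200 Ω
X_C = 1/(ωC) = 3941 Ω
X = 12200 − 3941 = 8259 Ω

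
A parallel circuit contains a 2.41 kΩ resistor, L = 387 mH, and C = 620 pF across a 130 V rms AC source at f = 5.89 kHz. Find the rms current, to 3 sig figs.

54.3 mA

ω = 2πf = 37010 rad/s
X_L = ωL = 14300 Ω
X_C = 1/(ωC) = 43600 Ω
Parallel: admittances add. Y = 1/R + 1/(jωL) + jωC
Y = (0.000415 − j4.69e-05) S
|Y| = 0.000418 S → |Z| = 1/|Y| = 2390 Ω, ∠Z = −∠Y = 6.45°
I = V/|Z| = 130/2390 = 54.3 mA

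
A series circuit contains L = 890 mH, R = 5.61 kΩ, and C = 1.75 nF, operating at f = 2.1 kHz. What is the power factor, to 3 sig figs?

0.175

ω = 2πf = 13190 rad/s
X_L = ωL = 11700 Ω
X_C = 1/(ωC) = 43300 Ω
Net reactance X = X_L − X_C = -31600 Ω
Z = 5610 − j31600 Ω
|Z| = √(5610² + 31600²) = 32100 Ω
∠Z = arctan(-31600/5610) = -79.9°
cos φ = cos(-79.9°) = 0.175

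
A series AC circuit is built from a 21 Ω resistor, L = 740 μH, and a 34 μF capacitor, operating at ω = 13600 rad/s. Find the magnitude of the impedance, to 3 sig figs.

22.4 Ω

X_L = ωL = 10.1 Ω
X_C = 1/(ωC) = 2.16 Ω
Net reactance X = X_L − X_C = 7.90 Ω
Z = 21.0 + j7.90 Ω
|Z| = √(21.0² + 7.90²) = 22.4 Ω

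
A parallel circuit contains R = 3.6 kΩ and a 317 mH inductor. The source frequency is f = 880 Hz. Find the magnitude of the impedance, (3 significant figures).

ω = 2πf = 5529 rad/s
X_L = ωL = 1750 Ω
Parallel: admittances add. Y = 1/R + 1/(jωL)
Y = (0.000278 − j0.000571) S
|Y| = 0.000635 S → |Z| = 1/|Y| = 1580 Ω, ∠Z = −∠Y = 64.0°

1580 Ω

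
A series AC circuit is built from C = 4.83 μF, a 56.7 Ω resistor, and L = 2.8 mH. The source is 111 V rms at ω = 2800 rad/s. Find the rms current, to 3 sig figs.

1.27 A

X_L = ωL = 7.84 Ω
X_C = 1/(ωC) = 73.9 Ω
Net reactance X = X_L − X_C = -66.1 Ω
Z = 56.7 − j66.1 Ω
|Z| = √(56.7² + 66.1²) = 87.1 Ω
I = V/|Z| = 111/87.1 = 1.27 A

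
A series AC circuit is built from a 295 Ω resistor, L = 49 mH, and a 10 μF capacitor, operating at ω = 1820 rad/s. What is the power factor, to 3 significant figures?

X_L = ωL = 89.2 Ω
X_C = 1/(ωC) = 54.9 Ω
Net reactance X = X_L − X_C = 34.2 Ω
Z = 295 + j34.2 Ω
|Z| = √(295² + 34.2²) = 297 Ω
∠Z = arctan(34.2/295) = 6.62°
cos φ = cos(6.62°) = 0.993

0.993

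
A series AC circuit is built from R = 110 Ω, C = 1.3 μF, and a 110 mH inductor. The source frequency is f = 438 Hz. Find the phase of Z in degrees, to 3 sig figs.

ω = 2πf = 2752 rad/s
X_L = ωL = 303 Ω
X_C = 1/(ωC) = 280 Ω
Net reactance X = X_L − X_C = 23.2 Ω
Z = 110 + j23.2 Ω
|Z| = √(110² + 23.2²) = 112 Ω
∠Z = arctan(23.2/110) = 11.9°

11.9°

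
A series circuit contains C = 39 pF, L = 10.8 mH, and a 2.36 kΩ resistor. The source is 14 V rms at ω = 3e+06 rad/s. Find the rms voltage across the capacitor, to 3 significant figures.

4.99 V

X_L = ωL = 32400 Ω
X_C = 1/(ωC) = 8550 Ω
Net reactance X = X_L − X_C = 23900 Ω
Z = 2360 + j23900 Ω
|Z| = √(2360² + 23900²) = 24000 Ω
I = V/|Z| = 584 μA
V_C = I·|Z_C| = 0.000584 × 8550 = 4.99 V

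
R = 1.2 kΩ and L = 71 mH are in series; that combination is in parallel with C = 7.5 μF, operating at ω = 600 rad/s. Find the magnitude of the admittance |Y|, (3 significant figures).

4.55 mS

X_L = ωL = 42.6 Ω
X_C = 1/(ωC) = 222 Ω
Branch 1 (R+jX_L): Z₁ = 1200 + j42.6 Ω, |Z₁| = 1200 Ω
Branch 2 (−jX_C): Z₂ = −j222 Ω
Parallel: Z = Z₁Z₂/(Z₁+Z₂), |Z| = 220 Ω, ∠Z = -79.5°
|Y| = 1/|Z| = 4.55 mS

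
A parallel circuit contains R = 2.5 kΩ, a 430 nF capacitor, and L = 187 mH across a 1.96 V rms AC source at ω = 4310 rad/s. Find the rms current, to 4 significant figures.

X_L = ωL = 806.0 Ω
X_C = 1/(ωC) = 539.6 Ω
Parallel: admittances add. Y = 1/R + 1/(jωL) + jωC
Y = (0.0004000 + j0.0006126) S
|Y| = 0.0007316 S → |Z| = 1/|Y| = 1367 Ω, ∠Z = −∠Y = -56.86°
I = V/|Z| = 1.96/1367 = 1.434 mA

1.434 mA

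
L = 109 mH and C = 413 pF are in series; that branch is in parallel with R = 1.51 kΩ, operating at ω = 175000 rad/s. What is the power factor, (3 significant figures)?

0.961

X_L = ωL = 19100 Ω
X_C = 1/(ωC) = 13800 Ω
Branch 1: Z₁ = R = 1510 Ω
Branch 2 (series LC): Z₂ = j(X_L − X_C) = j5240 Ω
Parallel: Z = Z₁Z₂/(Z₁+Z₂), |Z| = 1450 Ω, ∠Z = 16.1°
cos φ = cos(16.1°) = 0.961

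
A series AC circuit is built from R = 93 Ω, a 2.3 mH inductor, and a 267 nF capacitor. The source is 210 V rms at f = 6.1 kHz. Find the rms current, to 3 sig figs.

ω = 2πf = 38330 rad/s
X_L = ωL = 88.2 Ω
X_C = 1/(ωC) = 97.7 Ω
Net reactance X = X_L − X_C = -9.57 Ω
Z = 93.0 − j9.57 Ω
|Z| = √(93.0² + 9.57²) = 93.5 Ω
I = V/|Z| = 210/93.5 = 2.25 A

2.25 A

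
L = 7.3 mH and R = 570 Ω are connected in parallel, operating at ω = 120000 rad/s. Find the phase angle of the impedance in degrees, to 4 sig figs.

X_L = ωL = 876.0 Ω
Parallel: admittances add. Y = 1/R + 1/(jωL)
Y = (0.001754 − j0.001142) S
|Y| = 0.002093 S → |Z| = 1/|Y| = 477.8 Ω, ∠Z = −∠Y = 33.05°

33.05°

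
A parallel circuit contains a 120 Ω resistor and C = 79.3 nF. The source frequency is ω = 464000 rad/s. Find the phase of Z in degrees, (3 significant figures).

X_C = 1/(ωC) = 27.2 Ω
Parallel: admittances add. Y = 1/R + jωC
Y = (0.00833 + j0.0368) S
|Y| = 0.0377 S → |Z| = 1/|Y| = 26.5 Ω, ∠Z = −∠Y = -77.2°

-77.2°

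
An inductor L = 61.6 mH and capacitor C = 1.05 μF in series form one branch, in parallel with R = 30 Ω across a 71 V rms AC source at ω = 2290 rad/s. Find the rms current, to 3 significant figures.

2.38 A

X_L = ωL = 141 Ω
X_C = 1/(ωC) = 416 Ω
Branch 1: Z₁ = R = 30.0 Ω
Branch 2 (series LC): Z₂ = j(X_L − X_C) = −j275 Ω
Parallel: Z = Z₁Z₂/(Z₁+Z₂), |Z| = 29.8 Ω, ∠Z = -6.23°
I = V/|Z| = 71/29.8 = 2.38 A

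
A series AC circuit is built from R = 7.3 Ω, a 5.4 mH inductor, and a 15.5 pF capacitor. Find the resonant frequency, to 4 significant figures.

ω₀ = 1/√(LC) = 1/√(0.0054 × 1.55e-11) = 3.457e+06 rad/s
f₀ = ω₀/(2π) = 550.1 kHz

550.1 kHz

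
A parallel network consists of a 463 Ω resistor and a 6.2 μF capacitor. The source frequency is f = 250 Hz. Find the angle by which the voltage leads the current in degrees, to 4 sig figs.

ω = 2πf = 1571 rad/s
X_C = 1/(ωC) = 102.7 Ω
Parallel: admittances add. Y = 1/R + jωC
Y = (0.002160 + j0.009739) S
|Y| = 0.009976 S → |Z| = 1/|Y| = 100.2 Ω, ∠Z = −∠Y = -77.50°

-77.50°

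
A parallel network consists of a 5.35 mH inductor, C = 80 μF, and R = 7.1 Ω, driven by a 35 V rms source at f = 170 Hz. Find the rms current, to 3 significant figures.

5.84 A

ω = 2πf = 1068 rad/s
X_L = ωL = 5.71 Ω
X_C = 1/(ωC) = 11.7 Ω
Parallel: admittances add. Y = 1/R + 1/(jωL) + jωC
Y = (0.141 − j0.0895) S
|Y| = 0.167 S → |Z| = 1/|Y| = 5.99 Ω, ∠Z = −∠Y = 32.4°
I = V/|Z| = 35/5.99 = 5.84 A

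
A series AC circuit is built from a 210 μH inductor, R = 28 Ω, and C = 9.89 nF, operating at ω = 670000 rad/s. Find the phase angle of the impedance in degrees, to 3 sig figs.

X_L = ωL = 141 Ω
X_C = 1/(ωC) = 151 Ω
Net reactance X = X_L − X_C = -10.2 Ω
Z = 28.0 − j10.2 Ω
|Z| = √(28.0² + 10.2²) = 29.8 Ω
∠Z = arctan(-10.2/28.0) = -20.0°

-20.0°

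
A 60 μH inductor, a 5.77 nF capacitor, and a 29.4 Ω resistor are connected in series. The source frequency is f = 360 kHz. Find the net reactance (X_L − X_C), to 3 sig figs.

59.1 Ω

ω = 2πf = 2.262e+06 rad/s
X_L = ωL = 136 Ω
X_C = 1/(ωC) = 76.6 Ω
X = 136 − 76.6 = 59.1 Ω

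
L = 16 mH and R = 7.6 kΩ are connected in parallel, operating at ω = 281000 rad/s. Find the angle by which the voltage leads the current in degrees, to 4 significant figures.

59.39°

X_L = ωL = 4496 Ω
Parallel: admittances add. Y = 1/R + 1/(jωL)
Y = (0.0001316 − j0.0002224) S
|Y| = 0.0002584 S → |Z| = 1/|Y| = 3870 Ω, ∠Z = −∠Y = 59.39°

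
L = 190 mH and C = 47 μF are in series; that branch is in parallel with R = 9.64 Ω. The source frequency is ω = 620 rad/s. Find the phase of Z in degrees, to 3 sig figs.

X_L = ωL = 118 Ω
X_C = 1/(ωC) = 34.3 Ω
Branch 1: Z₁ = R = 9.64 Ω
Branch 2 (series LC): Z₂ = j(X_L − X_C) = j83.5 Ω
Parallel: Z = Z₁Z₂/(Z₁+Z₂), |Z| = 9.58 Ω, ∠Z = 6.59°

6.59°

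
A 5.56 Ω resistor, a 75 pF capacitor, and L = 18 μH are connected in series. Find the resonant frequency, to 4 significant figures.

4.332 MHz

ω₀ = 1/√(LC) = 1/√(1.8e-05 × 7.5e-11) = 2.722e+07 rad/s
f₀ = ω₀/(2π) = 4.332 MHz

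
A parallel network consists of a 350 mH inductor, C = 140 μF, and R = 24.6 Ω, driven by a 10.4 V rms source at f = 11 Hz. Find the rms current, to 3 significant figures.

ω = 2πf = 69.12 rad/s
X_L = ωL = 24.2 Ω
X_C = 1/(ωC) = 103 Ω
Parallel: admittances add. Y = 1/R + 1/(jωL) + jωC
Y = (0.0407 − j0.0317) S
|Y| = 0.0515 S → |Z| = 1/|Y| = 19.4 Ω, ∠Z = −∠Y = 37.9°
I = V/|Z| = 10.4/19.4 = 536 mA

536 mA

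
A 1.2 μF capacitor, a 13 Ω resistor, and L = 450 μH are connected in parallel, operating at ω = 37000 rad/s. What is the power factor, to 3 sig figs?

X_L = ωL = 16.6 Ω
X_C = 1/(ωC) = 22.5 Ω
Parallel: admittances add. Y = 1/R + 1/(jωL) + jωC
Y = (0.0769 − j0.0157) S
|Y| = 0.0785 S → |Z| = 1/|Y| = 12.7 Ω, ∠Z = −∠Y = 11.5°
cos φ = cos(11.5°) = 0.980

0.980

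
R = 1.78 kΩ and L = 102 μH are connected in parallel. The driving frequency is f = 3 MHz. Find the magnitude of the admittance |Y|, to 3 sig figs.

ω = 2πf = 1.885e+07 rad/s
X_L = ωL = 1920 Ω
Parallel: admittances add. Y = 1/R + 1/(jωL)
Y = (0.000562 − j0.000520) S
|Y| = 0.000766 S → |Z| = 1/|Y| = 1310 Ω, ∠Z = −∠Y = 42.8°

766 μS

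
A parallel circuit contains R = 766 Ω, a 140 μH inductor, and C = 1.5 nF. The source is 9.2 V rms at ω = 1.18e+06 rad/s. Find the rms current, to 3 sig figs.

41.2 mA

X_L = ωL = 165 Ω
X_C = 1/(ωC) = 565 Ω
Parallel: admittances add. Y = 1/R + 1/(jωL) + jωC
Y = (0.00131 − j0.00428) S
|Y| = 0.00448 S → |Z| = 1/|Y| = 223 Ω, ∠Z = −∠Y = 73.0°
I = V/|Z| = 9.2/223 = 41.2 mA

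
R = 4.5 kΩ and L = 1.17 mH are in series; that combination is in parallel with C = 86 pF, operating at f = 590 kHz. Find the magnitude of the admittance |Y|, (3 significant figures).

ω = 2πf = 3.707e+06 rad/s
X_L = ωL = 4340 Ω
X_C = 1/(ωC) = 3140 Ω
Branch 1 (R+jX_L): Z₁ = 4500 + j4340 Ω, |Z₁| = 6250 Ω
Branch 2 (−jX_C): Z₂ = −j3140 Ω
Parallel: Z = Z₁Z₂/(Z₁+Z₂), |Z| = 4210 Ω, ∠Z = -61.0°
|Y| = 1/|Z| = 238 μS

238 μS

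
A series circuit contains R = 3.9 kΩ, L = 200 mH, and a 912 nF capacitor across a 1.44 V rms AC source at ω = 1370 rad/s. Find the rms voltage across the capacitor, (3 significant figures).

X_L = ωL = 274 Ω
X_C = 1/(ωC) = 800 Ω
Net reactance X = X_L − X_C = -526 Ω
Z = 3900 − j526 Ω
|Z| = √(3900² + 526²) = 3940 Ω
I = V/|Z| = 366 μA
V_C = I·|Z_C| = 0.000366 × 800 = 0.293 V

0.293 V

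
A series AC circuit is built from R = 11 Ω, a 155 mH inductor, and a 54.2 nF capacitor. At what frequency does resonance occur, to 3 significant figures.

ω₀ = 1/√(LC) = 1/√(0.155 × 5.42e-08) = 10910 rad/s
f₀ = ω₀/(2π) = 1.74 kHz

1.74 kHz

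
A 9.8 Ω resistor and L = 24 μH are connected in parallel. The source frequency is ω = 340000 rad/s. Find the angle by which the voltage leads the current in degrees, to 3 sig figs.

X_L = ωL = 8.16 Ω
Parallel: admittances add. Y = 1/R + 1/(jωL)
Y = (0.102 − j0.123) S
|Y| = 0.159 S → |Z| = 1/|Y| = 6.27 Ω, ∠Z = −∠Y = 50.2°

50.2°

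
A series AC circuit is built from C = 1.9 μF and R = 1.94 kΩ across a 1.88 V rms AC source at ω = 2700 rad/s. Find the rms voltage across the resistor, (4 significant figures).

1.871 V

X_C = 1/(ωC) = 194.9 Ω
Z = 1940 − j194.9 Ω
|Z| = √(1940² + 194.9²) = 1950 Ω
I = V/|Z| = 964.2 μA
V_R = I·|Z_R| = 0.0009642 × 1940 = 1.871 V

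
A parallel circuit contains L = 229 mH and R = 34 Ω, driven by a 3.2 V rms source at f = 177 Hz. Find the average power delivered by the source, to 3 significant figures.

301 mW

ω = 2πf = 1112 rad/s
X_L = ωL = 255 Ω
Parallel: admittances add. Y = 1/R + 1/(jωL)
Y = (0.0294 − j0.00393) S
|Y| = 0.0297 S → |Z| = 1/|Y| = 33.7 Ω, ∠Z = −∠Y = 7.60°
I = V/|Z| = 95.0 mA
P = VI cos φ = 3.2 × 0.0950 × cos(7.60°) = 301 mW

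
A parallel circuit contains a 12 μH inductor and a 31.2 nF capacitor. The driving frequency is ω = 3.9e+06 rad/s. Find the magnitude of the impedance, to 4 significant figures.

9.969 Ω

X_L = ωL = 46.80 Ω
X_C = 1/(ωC) = 8.218 Ω
Parallel: admittances add. Y = 1/(jωL) + jωC
Y = (0 + j0.1003) S
|Y| = 0.1003 S → |Z| = 1/|Y| = 9.969 Ω, ∠Z = −∠Y = -90.00°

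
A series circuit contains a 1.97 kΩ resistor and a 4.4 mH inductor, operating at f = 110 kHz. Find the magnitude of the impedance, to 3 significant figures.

3620 Ω

ω = 2πf = 691200 rad/s
X_L = ωL = 3040 Ω
Z = 1970 + j3040 Ω
|Z| = √(1970² + 3040²) = 3620 Ω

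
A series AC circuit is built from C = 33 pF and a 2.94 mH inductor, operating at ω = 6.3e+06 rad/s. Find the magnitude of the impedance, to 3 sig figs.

X_L = ωL = 18500 Ω
X_C = 1/(ωC) = 4810 Ω
Net reactance X = X_L − X_C = 13700 Ω
Z = j13700 Ω
|Z| = √(0² + 13700²) = 13700 Ω

13700 Ω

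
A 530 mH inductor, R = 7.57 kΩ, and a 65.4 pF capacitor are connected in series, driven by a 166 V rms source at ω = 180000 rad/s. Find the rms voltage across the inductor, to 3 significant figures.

1230 V

X_L = ωL = 95400 Ω
X_C = 1/(ωC) = 84900 Ω
Net reactance X = X_L − X_C = 10500 Ω
Z = 7570 + j10500 Ω
|Z| = √(7570² + 10500²) = 12900 Ω
I = V/|Z| = 12.9 mA
V_L = I·|Z_L| = 0.0129 × 95400 = 1230 V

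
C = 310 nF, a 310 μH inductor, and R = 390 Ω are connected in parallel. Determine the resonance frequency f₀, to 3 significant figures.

16.2 kHz

ω₀ = 1/√(LC) = 1/√(0.00031 × 3.1e-07) = 102000 rad/s
f₀ = ω₀/(2π) = 16.2 kHz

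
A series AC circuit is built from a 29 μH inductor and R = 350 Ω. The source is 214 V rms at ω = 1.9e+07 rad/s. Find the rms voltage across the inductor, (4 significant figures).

X_L = ωL = 551.0 Ω
Z = 350.0 + j551.0 Ω
|Z| = √(350.0² + 551.0²) = 652.8 Ω
I = V/|Z| = 327.8 mA
V_L = I·|Z_L| = 0.3278 × 551.0 = 180.6 V

180.6 V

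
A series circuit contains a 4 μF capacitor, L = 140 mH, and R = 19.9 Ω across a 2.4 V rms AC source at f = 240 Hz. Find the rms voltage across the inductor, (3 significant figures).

ω = 2πf = 1508 rad/s
X_L = ωL = 211 Ω
X_C = 1/(ωC) = 166 Ω
Net reactance X = X_L − X_C = 45.3 Ω
Z = 19.9 + j45.3 Ω
|Z| = √(19.9² + 45.3²) = 49.5 Ω
I = V/|Z| = 48.5 mA
V_L = I·|Z_L| = 0.0485 × 211 = 10.2 V

10.2 V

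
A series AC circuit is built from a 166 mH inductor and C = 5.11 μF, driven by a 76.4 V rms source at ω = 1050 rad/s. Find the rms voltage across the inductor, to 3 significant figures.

X_L = ωL = 174 Ω
X_C = 1/(ωC) = 186 Ω
Net reactance X = X_L − X_C = -12.1 Ω
Z = − j12.1 Ω
|Z| = √(0² + 12.1²) = 12.1 Ω
I = V/|Z| = 6.33 A
V_L = I·|Z_L| = 6.33 × 174 = 1100 V

1100 V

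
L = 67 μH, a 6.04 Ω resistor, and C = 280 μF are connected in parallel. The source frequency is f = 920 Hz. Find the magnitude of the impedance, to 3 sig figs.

1.02 Ω

ω = 2πf = 5781 rad/s
X_L = ωL = 0.387 Ω
X_C = 1/(ωC) = 0.618 Ω
Parallel: admittances add. Y = 1/R + 1/(jωL) + jωC
Y = (0.166 − j0.963) S
|Y| = 0.978 S → |Z| = 1/|Y| = 1.02 Ω, ∠Z = −∠Y = 80.2°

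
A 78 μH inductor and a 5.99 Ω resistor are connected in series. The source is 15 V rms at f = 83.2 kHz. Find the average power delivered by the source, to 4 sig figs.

ω = 2πf = 522800 rad/s
X_L = ωL = 40.78 Ω
Z = 5.990 + j40.78 Ω
|Z| = √(5.990² + 40.78²) = 41.21 Ω
∠Z = arctan(40.78/5.990) = 81.64°
I = V/|Z| = 364.0 mA
P = VI cos φ = 15 × 0.3640 × cos(81.64°) = 793.5 mW

793.5 mW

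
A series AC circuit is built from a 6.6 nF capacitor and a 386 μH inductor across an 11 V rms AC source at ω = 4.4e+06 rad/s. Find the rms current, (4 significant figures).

X_L = ωL = 1698 Ω
X_C = 1/(ωC) = 34.44 Ω
Net reactance X = X_L − X_C = 1664 Ω
Z = j1664 Ω
|Z| = √(0² + 1664²) = 1664 Ω
I = V/|Z| = 11/1664 = 6.611 mA

6.611 mA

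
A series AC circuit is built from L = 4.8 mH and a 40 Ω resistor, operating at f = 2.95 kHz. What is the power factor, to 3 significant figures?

0.410

ω = 2πf = 18540 rad/s
X_L = ωL = 89.0 Ω
Z = 40.0 + j89.0 Ω
|Z| = √(40.0² + 89.0²) = 97.5 Ω
∠Z = arctan(89.0/40.0) = 65.8°
cos φ = cos(65.8°) = 0.410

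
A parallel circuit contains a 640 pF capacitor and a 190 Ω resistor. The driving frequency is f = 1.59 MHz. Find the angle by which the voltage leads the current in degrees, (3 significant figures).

-50.5°

ω = 2πf = 9.99e+06 rad/s
X_C = 1/(ωC) = 156 Ω
Parallel: admittances add. Y = 1/R + jωC
Y = (0.00526 + j0.00639) S
|Y| = 0.00828 S → |Z| = 1/|Y| = 121 Ω, ∠Z = −∠Y = -50.5°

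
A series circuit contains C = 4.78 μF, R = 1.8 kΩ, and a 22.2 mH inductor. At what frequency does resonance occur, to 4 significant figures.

488.6 Hz

ω₀ = 1/√(LC) = 1/√(0.0222 × 4.78e-06) = 3070 rad/s
f₀ = ω₀/(2π) = 488.6 Hz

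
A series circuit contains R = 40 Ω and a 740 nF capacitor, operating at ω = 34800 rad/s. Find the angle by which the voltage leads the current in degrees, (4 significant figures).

-44.15°

X_C = 1/(ωC) = 38.83 Ω
Z = 40.00 − j38.83 Ω
|Z| = √(40.00² + 38.83²) = 55.75 Ω
∠Z = arctan(-38.83/40.00) = -44.15°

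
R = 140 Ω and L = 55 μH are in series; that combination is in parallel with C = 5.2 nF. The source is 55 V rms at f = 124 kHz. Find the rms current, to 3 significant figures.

ω = 2πf = 779100 rad/s
X_L = ωL = 42.9 Ω
X_C = 1/(ωC) = 247 Ω
Branch 1 (R+jX_L): Z₁ = 140 + j42.9 Ω, |Z₁| = 146 Ω
Branch 2 (−jX_C): Z₂ = −j247 Ω
Parallel: Z = Z₁Z₂/(Z₁+Z₂), |Z| = 146 Ω, ∠Z = -17.4°
I = V/|Z| = 55/146 = 377 mA

377 mA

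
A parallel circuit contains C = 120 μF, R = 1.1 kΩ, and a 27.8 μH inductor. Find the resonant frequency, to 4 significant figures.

2.756 kHz

ω₀ = 1/√(LC) = 1/√(2.78e-05 × 0.00012) = 17310 rad/s
f₀ = ω₀/(2π) = 2.756 kHz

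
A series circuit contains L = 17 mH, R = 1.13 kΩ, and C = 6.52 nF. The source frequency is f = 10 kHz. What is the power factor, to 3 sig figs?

0.636

ω = 2πf = 62830 rad/s
X_L = ωL = 1070 Ω
X_C = 1/(ωC) = 2440 Ω
Net reactance X = X_L − X_C = -1370 Ω
Z = 1130 − j1370 Ω
|Z| = √(1130² + 1370²) = 1780 Ω
∠Z = arctan(-1370/1130) = -50.5°
cos φ = cos(-50.5°) = 0.636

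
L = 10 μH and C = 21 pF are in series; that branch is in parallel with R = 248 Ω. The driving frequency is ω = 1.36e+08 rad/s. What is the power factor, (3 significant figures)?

X_L = ωL = 1360 Ω
X_C = 1/(ωC) = 350 Ω
Branch 1: Z₁ = R = 248 Ω
Branch 2 (series LC): Z₂ = j(X_L − X_C) = j1010 Ω
Parallel: Z = Z₁Z₂/(Z₁+Z₂), |Z| = 241 Ω, ∠Z = 13.8°
cos φ = cos(13.8°) = 0.971

0.971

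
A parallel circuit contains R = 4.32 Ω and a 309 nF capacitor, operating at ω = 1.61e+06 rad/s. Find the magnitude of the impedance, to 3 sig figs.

1.82 Ω

X_C = 1/(ωC) = 2.01 Ω
Parallel: admittances add. Y = 1/R + jωC
Y = (0.231 + j0.497) S
|Y| = 0.549 S → |Z| = 1/|Y| = 1.82 Ω, ∠Z = −∠Y = -65.0°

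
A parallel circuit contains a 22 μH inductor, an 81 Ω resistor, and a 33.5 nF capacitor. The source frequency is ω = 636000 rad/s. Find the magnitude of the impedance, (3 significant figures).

X_L = ωL = 14.0 Ω
X_C = 1/(ωC) = 46.9 Ω
Parallel: admittances add. Y = 1/R + 1/(jωL) + jωC
Y = (0.0123 − j0.0502) S
|Y| = 0.0517 S → |Z| = 1/|Y| = 19.4 Ω, ∠Z = −∠Y = 76.2°

19.4 Ω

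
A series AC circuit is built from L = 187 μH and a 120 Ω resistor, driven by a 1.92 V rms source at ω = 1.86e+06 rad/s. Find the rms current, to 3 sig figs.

X_L = ωL = 348 Ω
Z = 120 + j348 Ω
|Z| = √(120² + 348²) = 368 Ω
I = V/|Z| = 1.92/368 = 5.22 mA

5.22 mA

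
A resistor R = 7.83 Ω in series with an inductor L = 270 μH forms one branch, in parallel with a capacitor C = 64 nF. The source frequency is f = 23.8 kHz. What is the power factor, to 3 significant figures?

ω = 2πf = 149500 rad/s
X_L = ωL = 40.4 Ω
X_C = 1/(ωC) = 104 Ω
Branch 1 (R+jX_L): Z₁ = 7.83 + j40.4 Ω, |Z₁| = 41.1 Ω
Branch 2 (−jX_C): Z₂ = −j104 Ω
Parallel: Z = Z₁Z₂/(Z₁+Z₂), |Z| = 66.5 Ω, ∠Z = 72.1°
cos φ = cos(72.1°) = 0.308

0.308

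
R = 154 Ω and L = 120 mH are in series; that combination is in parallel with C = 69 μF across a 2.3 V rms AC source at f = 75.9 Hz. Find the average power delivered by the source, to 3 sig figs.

ω = 2πf = 476.9 rad/s
X_L = ωL = 57.2 Ω
X_C = 1/(ωC) = 30.4 Ω
Branch 1 (R+jX_L): Z₁ = 154 + j57.2 Ω, |Z₁| = 164 Ω
Branch 2 (−jX_C): Z₂ = −j30.4 Ω
Parallel: Z = Z₁Z₂/(Z₁+Z₂), |Z| = 31.9 Ω, ∠Z = -79.5°
I = V/|Z| = 72.0 mA
P = VI cos φ = 2.3 × 0.0720 × cos(-79.5°) = 30.2 mW

30.2 mW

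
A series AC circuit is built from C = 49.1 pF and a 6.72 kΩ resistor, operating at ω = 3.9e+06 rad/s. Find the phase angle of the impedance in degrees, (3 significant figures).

-37.9°

X_C = 1/(ωC) = 5220 Ω
Z = 6720 − j5220 Ω
|Z| = √(6720² + 5220²) = 8510 Ω
∠Z = arctan(-5220/6720) = -37.9°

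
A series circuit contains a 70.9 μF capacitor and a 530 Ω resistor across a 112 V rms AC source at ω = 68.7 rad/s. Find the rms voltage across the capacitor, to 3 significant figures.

X_C = 1/(ωC) = 205 Ω
Z = 530 − j205 Ω
|Z| = √(530² + 205²) = 568 Ω
I = V/|Z| = 197 mA
V_C = I·|Z_C| = 0.197 × 205 = 40.5 V

40.5 V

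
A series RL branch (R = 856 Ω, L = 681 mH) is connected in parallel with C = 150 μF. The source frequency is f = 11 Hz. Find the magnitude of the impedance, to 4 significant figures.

ω = 2πf = 69.12 rad/s
X_L = ωL = 47.07 Ω
X_C = 1/(ωC) = 96.46 Ω
Branch 1 (R+jX_L): Z₁ = 856.0 + j47.07 Ω, |Z₁| = 857.3 Ω
Branch 2 (−jX_C): Z₂ = −j96.46 Ω
Parallel: Z = Z₁Z₂/(Z₁+Z₂), |Z| = 96.44 Ω, ∠Z = -83.55°

96.44 Ω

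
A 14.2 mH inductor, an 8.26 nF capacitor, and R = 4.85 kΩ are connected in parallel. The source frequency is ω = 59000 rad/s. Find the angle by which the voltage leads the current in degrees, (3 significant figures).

73.7°

X_L = ωL = 838 Ω
X_C = 1/(ωC) = 2050 Ω
Parallel: admittances add. Y = 1/R + 1/(jωL) + jωC
Y = (0.000206 − j0.000706) S
|Y| = 0.000736 S → |Z| = 1/|Y| = 1360 Ω, ∠Z = −∠Y = 73.7°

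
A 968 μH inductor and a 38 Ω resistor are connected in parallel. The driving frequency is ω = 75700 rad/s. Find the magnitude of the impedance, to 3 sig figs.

X_L = ωL = 73.3 Ω
Parallel: admittances add. Y = 1/R + 1/(jωL)
Y = (0.0263 − j0.0136) S
|Y| = 0.0296 S → |Z| = 1/|Y| = 33.7 Ω, ∠Z = −∠Y = 27.4°

33.7 Ω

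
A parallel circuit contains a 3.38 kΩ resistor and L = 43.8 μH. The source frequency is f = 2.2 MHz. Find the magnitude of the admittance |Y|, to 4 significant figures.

1.678 mS

ω = 2πf = 1.382e+07 rad/s
X_L = ωL = 605.4 Ω
Parallel: admittances add. Y = 1/R + 1/(jωL)
Y = (0.0002959 − j0.001652) S
|Y| = 0.001678 S → |Z| = 1/|Y| = 596.0 Ω, ∠Z = −∠Y = 79.84°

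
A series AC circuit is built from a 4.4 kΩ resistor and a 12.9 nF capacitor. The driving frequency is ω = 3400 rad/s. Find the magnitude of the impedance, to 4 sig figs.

X_C = 1/(ωC) = 22800 Ω
Z = 4400 − j22800 Ω
|Z| = √(4400² + 22800²) = 23220 Ω

23220 Ω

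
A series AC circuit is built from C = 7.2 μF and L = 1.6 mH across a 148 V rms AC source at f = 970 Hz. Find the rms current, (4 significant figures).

11.35 A

ω = 2πf = 6095 rad/s
X_L = ωL = 9.752 Ω
X_C = 1/(ωC) = 22.79 Ω
Net reactance X = X_L − X_C = -13.04 Ω
Z = − j13.04 Ω
|Z| = √(0² + 13.04²) = 13.04 Ω
I = V/|Z| = 148/13.04 = 11.35 A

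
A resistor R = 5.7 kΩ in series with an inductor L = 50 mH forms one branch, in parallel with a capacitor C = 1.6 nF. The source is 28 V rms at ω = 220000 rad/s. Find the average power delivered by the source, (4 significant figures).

X_L = ωL = 11000 Ω
X_C = 1/(ωC) = 2841 Ω
Branch 1 (R+jX_L): Z₁ = 5700 + j11000 Ω, |Z₁| = 12390 Ω
Branch 2 (−jX_C): Z₂ = −j2841 Ω
Parallel: Z = Z₁Z₂/(Z₁+Z₂), |Z| = 3536 Ω, ∠Z = -82.45°
I = V/|Z| = 7.918 mA
P = VI cos φ = 28 × 0.007918 × cos(-82.45°) = 29.11 mW

29.11 mW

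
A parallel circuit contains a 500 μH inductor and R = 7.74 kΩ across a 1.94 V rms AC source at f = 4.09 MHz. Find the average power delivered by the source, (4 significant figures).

ω = 2πf = 2.57e+07 rad/s
X_L = ωL = 12850 Ω
Parallel: admittances add. Y = 1/R + 1/(jωL)
Y = (0.0001292 − j7.783e-05) S
|Y| = 0.0001508 S → |Z| = 1/|Y| = 6630 Ω, ∠Z = −∠Y = 31.06°
I = V/|Z| = 292.6 μA
P = VI cos φ = 1.94 × 0.0002926 × cos(31.06°) = 486.3 μW

486.3 μW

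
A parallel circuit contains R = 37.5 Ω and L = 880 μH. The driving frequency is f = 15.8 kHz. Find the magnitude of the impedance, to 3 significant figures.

34.5 Ω

ω = 2πf = 99270 rad/s
X_L = ωL = 87.4 Ω
Parallel: admittances add. Y = 1/R + 1/(jωL)
Y = (0.0267 − j0.0114) S
|Y| = 0.0290 S → |Z| = 1/|Y| = 34.5 Ω, ∠Z = −∠Y = 23.2°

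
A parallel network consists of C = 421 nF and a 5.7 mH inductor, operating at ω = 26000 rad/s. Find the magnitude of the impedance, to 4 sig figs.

X_L = ωL = 148.2 Ω
X_C = 1/(ωC) = 91.36 Ω
Parallel: admittances add. Y = 1/(jωL) + jωC
Y = (0 + j0.004198) S
|Y| = 0.004198 S → |Z| = 1/|Y| = 238.2 Ω, ∠Z = −∠Y = -90.00°

238.2 Ω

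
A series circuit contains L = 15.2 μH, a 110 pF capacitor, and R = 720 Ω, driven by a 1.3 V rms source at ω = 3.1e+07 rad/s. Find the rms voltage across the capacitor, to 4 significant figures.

X_L = ωL = 471.2 Ω
X_C = 1/(ωC) = 293.3 Ω
Net reactance X = X_L − X_C = 177.9 Ω
Z = 720.0 + j177.9 Ω
|Z| = √(720.0² + 177.9²) = 741.7 Ω
I = V/|Z| = 1.753 mA
V_C = I·|Z_C| = 0.001753 × 293.3 = 0.5140 V

0.5140 V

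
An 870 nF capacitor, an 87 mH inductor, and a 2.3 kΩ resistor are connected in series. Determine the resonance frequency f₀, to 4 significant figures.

578.5 Hz

ω₀ = 1/√(LC) = 1/√(0.087 × 8.7e-07) = 3635 rad/s
f₀ = ω₀/(2π) = 578.5 Hz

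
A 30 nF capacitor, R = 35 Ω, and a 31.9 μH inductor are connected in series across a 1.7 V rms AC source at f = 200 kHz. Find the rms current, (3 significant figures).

45.3 mA

ω = 2πf = 1.257e+06 rad/s
X_L = ωL = 40.1 Ω
X_C = 1/(ωC) = 26.5 Ω
Net reactance X = X_L − X_C = 13.6 Ω
Z = 35.0 + j13.6 Ω
|Z| = √(35.0² + 13.6²) = 37.5 Ω
I = V/|Z| = 1.7/37.5 = 45.3 mA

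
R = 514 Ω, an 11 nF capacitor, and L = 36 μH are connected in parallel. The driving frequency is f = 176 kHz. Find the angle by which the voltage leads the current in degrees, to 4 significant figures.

81.46°

ω = 2πf = 1.106e+06 rad/s
X_L = ωL = 39.81 Ω
X_C = 1/(ωC) = 82.21 Ω
Parallel: admittances add. Y = 1/R + 1/(jωL) + jωC
Y = (0.001946 − j0.01295) S
|Y| = 0.01310 S → |Z| = 1/|Y| = 76.33 Ω, ∠Z = −∠Y = 81.46°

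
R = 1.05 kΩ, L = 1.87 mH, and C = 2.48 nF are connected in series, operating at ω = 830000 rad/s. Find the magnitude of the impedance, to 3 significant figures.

X_L = ωL = 1550 Ω
X_C = 1/(ωC) = 486 Ω
Net reactance X = X_L − X_C = 1070 Ω
Z = 1050 + j1070 Ω
|Z| = √(1050² + 1070²) = 1500 Ω

1500 Ω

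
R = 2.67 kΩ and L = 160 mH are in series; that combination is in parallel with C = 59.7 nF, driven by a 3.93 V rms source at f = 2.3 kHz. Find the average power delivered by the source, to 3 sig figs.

ω = 2πf = 14450 rad/s
X_L = ωL = 2310 Ω
X_C = 1/(ωC) = 1160 Ω
Branch 1 (R+jX_L): Z₁ = 2670 + j2310 Ω, |Z₁| = 3530 Ω
Branch 2 (−jX_C): Z₂ = −j1160 Ω
Parallel: Z = Z₁Z₂/(Z₁+Z₂), |Z| = 1410 Ω, ∠Z = -72.5°
I = V/|Z| = 2.79 mA
P = VI cos φ = 3.93 × 0.00279 × cos(-72.5°) = 3.31 mW

3.31 mW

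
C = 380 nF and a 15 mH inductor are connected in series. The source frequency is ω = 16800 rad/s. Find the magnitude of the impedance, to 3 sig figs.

95.4 Ω

X_L = ωL = 252 Ω
X_C = 1/(ωC) = 157 Ω
Net reactance X = X_L − X_C = 95.4 Ω
Z = j95.4 Ω
|Z| = √(0² + 95.4²) = 95.4 Ω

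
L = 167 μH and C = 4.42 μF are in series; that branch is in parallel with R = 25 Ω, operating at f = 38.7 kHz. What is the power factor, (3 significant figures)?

0.846

ω = 2πf = 243200 rad/s
X_L = ωL = 40.6 Ω
X_C = 1/(ωC) = 0.930 Ω
Branch 1: Z₁ = R = 25.0 Ω
Branch 2 (series LC): Z₂ = j(X_L − X_C) = j39.7 Ω
Parallel: Z = Z₁Z₂/(Z₁+Z₂), |Z| = 21.2 Ω, ∠Z = 32.2°
cos φ = cos(32.2°) = 0.846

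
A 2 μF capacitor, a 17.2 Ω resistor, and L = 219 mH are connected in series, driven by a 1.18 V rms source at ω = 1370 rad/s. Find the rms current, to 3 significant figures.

17.6 mA

X_L = ωL = 300 Ω
X_C = 1/(ωC) = 365 Ω
Net reactance X = X_L − X_C = -64.9 Ω
Z = 17.2 − j64.9 Ω
|Z| = √(17.2² + 64.9²) = 67.2 Ω
I = V/|Z| = 1.18/67.2 = 17.6 mA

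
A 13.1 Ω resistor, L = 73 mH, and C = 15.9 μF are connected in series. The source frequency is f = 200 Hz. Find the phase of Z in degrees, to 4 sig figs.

72.55°

ω = 2πf = 1257 rad/s
X_L = ωL = 91.73 Ω
X_C = 1/(ωC) = 50.05 Ω
Net reactance X = X_L − X_C = 41.69 Ω
Z = 13.10 + j41.69 Ω
|Z| = √(13.10² + 41.69²) = 43.70 Ω
∠Z = arctan(41.69/13.10) = 72.55°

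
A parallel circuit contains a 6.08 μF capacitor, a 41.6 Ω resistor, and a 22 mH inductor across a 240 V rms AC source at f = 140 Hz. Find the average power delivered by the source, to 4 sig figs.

1.385 kW

ω = 2πf = 879.6 rad/s
X_L = ωL = 19.35 Ω
X_C = 1/(ωC) = 187.0 Ω
Parallel: admittances add. Y = 1/R + 1/(jωL) + jωC
Y = (0.02404 − j0.04633) S
|Y| = 0.05219 S → |Z| = 1/|Y| = 19.16 Ω, ∠Z = −∠Y = 62.58°
I = V/|Z| = 12.53 A
P = VI cos φ = 240 × 12.53 × cos(62.58°) = 1.385 kW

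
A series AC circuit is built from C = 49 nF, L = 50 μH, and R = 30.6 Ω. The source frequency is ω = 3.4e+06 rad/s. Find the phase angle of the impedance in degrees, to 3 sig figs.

79.4°

X_L = ωL = 170 Ω
X_C = 1/(ωC) = 6.00 Ω
Net reactance X = X_L − X_C = 164 Ω
Z = 30.6 + j164 Ω
|Z| = √(30.6² + 164²) = 167 Ω
∠Z = arctan(164/30.6) = 79.4°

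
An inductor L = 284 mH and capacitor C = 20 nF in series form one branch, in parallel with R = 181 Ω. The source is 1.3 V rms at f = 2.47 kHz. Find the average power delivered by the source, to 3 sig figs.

ω = 2πf = 15520 rad/s
X_L = ωL = 4410 Ω
X_C = 1/(ωC) = 3220 Ω
Branch 1: Z₁ = R = 181 Ω
Branch 2 (series LC): Z₂ = j(X_L − X_C) = j1190 Ω
Parallel: Z = Z₁Z₂/(Z₁+Z₂), |Z| = 179 Ω, ∠Z = 8.68°
I = V/|Z| = 7.27 mA
P = VI cos φ = 1.3 × 0.00727 × cos(8.68°) = 9.34 mW

9.34 mW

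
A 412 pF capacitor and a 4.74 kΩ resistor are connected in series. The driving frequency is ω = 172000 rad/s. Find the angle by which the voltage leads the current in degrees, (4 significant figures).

X_C = 1/(ωC) = 14110 Ω
Z = 4740 − j14110 Ω
|Z| = √(4740² + 14110²) = 14890 Ω
∠Z = arctan(-14110/4740) = -71.43°

-71.43°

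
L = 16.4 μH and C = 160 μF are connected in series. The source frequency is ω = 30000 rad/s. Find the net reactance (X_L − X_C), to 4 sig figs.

0.2837 Ω

X_L = ωL = 0.4920 Ω
X_C = 1/(ωC) = 0.2083 Ω
X = 0.4920 − 0.2083 = 0.2837 Ω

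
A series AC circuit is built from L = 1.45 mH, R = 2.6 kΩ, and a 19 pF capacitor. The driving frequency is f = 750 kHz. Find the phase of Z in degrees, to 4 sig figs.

ω = 2πf = 4.712e+06 rad/s
X_L = ωL = 6833 Ω
X_C = 1/(ωC) = 11170 Ω
Net reactance X = X_L − X_C = -4336 Ω
Z = 2600 − j4336 Ω
|Z| = √(2600² + 4336²) = 5056 Ω
∠Z = arctan(-4336/2600) = -59.05°

-59.05°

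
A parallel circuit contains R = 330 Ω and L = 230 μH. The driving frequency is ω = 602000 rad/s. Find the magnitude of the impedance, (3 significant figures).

X_L = ωL = 138 Ω
Parallel: admittances add. Y = 1/R + 1/(jωL)
Y = (0.00303 − j0.00722) S
|Y| = 0.00783 S → |Z| = 1/|Y| = 128 Ω, ∠Z = −∠Y = 67.2°

128 Ω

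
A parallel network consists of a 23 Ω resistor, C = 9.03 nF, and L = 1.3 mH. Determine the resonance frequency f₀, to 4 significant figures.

ω₀ = 1/√(LC) = 1/√(0.0013 × 9.03e-09) = 291900 rad/s
f₀ = ω₀/(2π) = 46.45 kHz

46.45 kHz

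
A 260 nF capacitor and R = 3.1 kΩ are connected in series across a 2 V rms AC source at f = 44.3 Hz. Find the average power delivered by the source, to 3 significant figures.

61.8 μW

ω = 2πf = 278.3 rad/s
X_C = 1/(ωC) = 13800 Ω
Z = 3100 − j13800 Ω
|Z| = √(3100² + 13800²) = 14200 Ω
∠Z = arctan(-13800/3100) = -77.4°
I = V/|Z| = 141 μA
P = VI cos φ = 2 × 0.000141 × cos(-77.4°) = 61.8 μW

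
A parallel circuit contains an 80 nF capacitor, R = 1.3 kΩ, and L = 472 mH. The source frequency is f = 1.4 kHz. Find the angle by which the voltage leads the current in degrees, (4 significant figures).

-31.04°

ω = 2πf = 8796 rad/s
X_L = ωL = 4152 Ω
X_C = 1/(ωC) = 1421 Ω
Parallel: admittances add. Y = 1/R + 1/(jωL) + jωC
Y = (0.0007692 + j0.0004629) S
|Y| = 0.0008978 S → |Z| = 1/|Y| = 1114 Ω, ∠Z = −∠Y = -31.04°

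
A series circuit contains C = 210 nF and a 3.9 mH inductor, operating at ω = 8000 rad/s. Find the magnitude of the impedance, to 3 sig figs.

564 Ω

X_L = ωL = 31.2 Ω
X_C = 1/(ωC) = 595 Ω
Net reactance X = X_L − X_C = -564 Ω
Z = − j564 Ω
|Z| = √(0² + 564²) = 564 Ω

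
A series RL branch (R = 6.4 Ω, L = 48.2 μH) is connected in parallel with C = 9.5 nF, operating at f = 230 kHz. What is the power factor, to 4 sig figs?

0.9323

ω = 2πf = 1.445e+06 rad/s
X_L = ωL = 69.66 Ω
X_C = 1/(ωC) = 72.84 Ω
Branch 1 (R+jX_L): Z₁ = 6.400 + j69.66 Ω, |Z₁| = 69.95 Ω
Branch 2 (−jX_C): Z₂ = −j72.84 Ω
Parallel: Z = Z₁Z₂/(Z₁+Z₂), |Z| = 712.7 Ω, ∠Z = 21.20°
cos φ = cos(21.20°) = 0.9323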